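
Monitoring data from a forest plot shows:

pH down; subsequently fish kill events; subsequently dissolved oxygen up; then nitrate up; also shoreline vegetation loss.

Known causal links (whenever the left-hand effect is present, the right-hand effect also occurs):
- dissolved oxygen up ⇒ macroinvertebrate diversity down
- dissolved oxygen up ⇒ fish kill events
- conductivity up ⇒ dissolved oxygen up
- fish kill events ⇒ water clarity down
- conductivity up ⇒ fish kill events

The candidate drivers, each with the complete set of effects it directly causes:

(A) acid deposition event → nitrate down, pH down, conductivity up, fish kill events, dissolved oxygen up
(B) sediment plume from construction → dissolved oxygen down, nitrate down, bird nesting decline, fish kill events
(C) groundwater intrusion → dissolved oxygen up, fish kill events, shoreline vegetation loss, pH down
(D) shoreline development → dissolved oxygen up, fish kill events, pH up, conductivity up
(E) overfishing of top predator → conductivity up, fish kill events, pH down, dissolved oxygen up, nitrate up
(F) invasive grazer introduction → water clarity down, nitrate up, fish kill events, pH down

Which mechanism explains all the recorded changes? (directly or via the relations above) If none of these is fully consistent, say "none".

Checking each candidate against the observations:
(A) acid deposition event — pH down +; fish kill events +; dissolved oxygen up +; nitrate up -; shoreline vegetation loss -
(B) sediment plume from construction — pH down -; fish kill events +; dissolved oxygen up -; nitrate up -; shoreline vegetation loss -
(C) groundwater intrusion — does not account for nitrate up
(D) shoreline development — fails on pH down, nitrate up, shoreline vegetation loss (predicts pH up, not pH down)
(E) overfishing of top predator — pH down +; fish kill events +; dissolved oxygen up +; nitrate up +; shoreline vegetation loss -
(F) invasive grazer introduction — pH down +; fish kill events +; dissolved oxygen up -; nitrate up +; shoreline vegetation loss -
Every candidate fails on at least one observation.

none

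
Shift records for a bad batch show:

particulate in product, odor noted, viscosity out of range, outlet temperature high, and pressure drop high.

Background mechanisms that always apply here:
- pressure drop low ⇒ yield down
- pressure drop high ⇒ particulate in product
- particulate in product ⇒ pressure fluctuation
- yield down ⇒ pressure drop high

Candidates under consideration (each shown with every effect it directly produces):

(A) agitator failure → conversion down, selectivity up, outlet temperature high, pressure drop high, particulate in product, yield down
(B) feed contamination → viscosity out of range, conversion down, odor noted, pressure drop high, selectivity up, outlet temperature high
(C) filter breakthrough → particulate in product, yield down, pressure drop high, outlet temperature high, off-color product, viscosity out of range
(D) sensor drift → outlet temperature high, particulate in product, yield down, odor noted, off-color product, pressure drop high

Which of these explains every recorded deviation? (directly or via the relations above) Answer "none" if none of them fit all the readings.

Testing each hypothesis:
(A) agitator failure — particulate in product +; odor noted -; viscosity out of range -; outlet temperature high +; pressure drop high +
(B) feed contamination — accounts for every observation (particulate in product by pressure drop high → particulate in product)
(C) filter breakthrough — particulate in product +; odor noted -; viscosity out of range +; outlet temperature high +; pressure drop high +
(D) sensor drift — particulate in product +; odor noted +; viscosity out of range -; outlet temperature high +; pressure drop high +
(B) alone accounts for all the evidence.

B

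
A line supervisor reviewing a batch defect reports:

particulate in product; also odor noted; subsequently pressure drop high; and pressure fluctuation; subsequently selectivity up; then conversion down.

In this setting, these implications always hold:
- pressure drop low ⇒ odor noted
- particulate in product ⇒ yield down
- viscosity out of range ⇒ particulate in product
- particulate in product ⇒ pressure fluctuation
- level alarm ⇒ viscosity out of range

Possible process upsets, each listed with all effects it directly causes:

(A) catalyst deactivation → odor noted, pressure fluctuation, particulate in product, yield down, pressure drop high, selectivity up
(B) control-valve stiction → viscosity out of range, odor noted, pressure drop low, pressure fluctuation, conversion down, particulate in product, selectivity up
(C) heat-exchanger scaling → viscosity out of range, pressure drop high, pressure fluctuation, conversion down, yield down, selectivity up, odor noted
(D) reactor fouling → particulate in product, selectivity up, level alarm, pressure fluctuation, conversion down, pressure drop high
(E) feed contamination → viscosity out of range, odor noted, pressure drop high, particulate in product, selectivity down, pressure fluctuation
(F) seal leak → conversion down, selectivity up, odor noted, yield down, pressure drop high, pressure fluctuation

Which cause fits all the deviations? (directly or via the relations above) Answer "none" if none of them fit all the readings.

C

Testing each hypothesis:
(A) catalyst deactivation — particulate in product +; odor noted +; pressure drop high +; pressure fluctuation +; selectivity up +; conversion down -
(B) control-valve stiction — fails on pressure drop high (predicts pressure drop low, not pressure drop high)
(C) heat-exchanger scaling — accounts for every observation (particulate in product through viscosity out of range → particulate in product)
(D) reactor fouling — particulate in product +; odor noted -; pressure drop high +; pressure fluctuation +; selectivity up +; conversion down +
(E) feed contamination — particulate in product +; odor noted +; pressure drop high +; pressure fluctuation +; selectivity up -; conversion down -
(F) seal leak — does not account for particulate in product
(C) alone accounts for all the evidence.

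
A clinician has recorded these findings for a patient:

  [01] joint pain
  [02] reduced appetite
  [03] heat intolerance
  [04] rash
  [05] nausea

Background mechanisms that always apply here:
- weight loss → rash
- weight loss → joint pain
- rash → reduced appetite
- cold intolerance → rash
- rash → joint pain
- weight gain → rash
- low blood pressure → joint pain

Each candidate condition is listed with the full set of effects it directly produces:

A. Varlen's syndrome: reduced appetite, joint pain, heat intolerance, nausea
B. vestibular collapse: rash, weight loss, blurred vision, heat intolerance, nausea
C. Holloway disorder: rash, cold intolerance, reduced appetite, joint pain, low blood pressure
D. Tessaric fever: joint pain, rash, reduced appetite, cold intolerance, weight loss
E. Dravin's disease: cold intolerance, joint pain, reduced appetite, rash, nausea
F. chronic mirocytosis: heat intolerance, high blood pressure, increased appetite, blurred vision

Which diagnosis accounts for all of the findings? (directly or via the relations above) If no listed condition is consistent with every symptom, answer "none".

For each candidate, compare predicted effects to what was observed:
(A) Varlen's syndrome — joint pain yes; reduced appetite yes; heat intolerance yes; rash NO; nausea yes
(B) vestibular collapse — joint pain yes (by weight loss → joint pain); reduced appetite yes (by rash → reduced appetite); heat intolerance yes; rash yes; nausea yes
(C) Holloway disorder — fails on heat intolerance, nausea (predicts cold intolerance, not heat intolerance)
(D) Tessaric fever — fails on heat intolerance, nausea (predicts cold intolerance, not heat intolerance)
(E) Dravin's disease — joint pain yes; reduced appetite yes; heat intolerance NO; rash yes; nausea yes
(F) chronic mirocytosis — fails on joint pain, reduced appetite, rash, nausea (predicts increased appetite, not reduced appetite)
(B) is the only candidate with no mismatches.

B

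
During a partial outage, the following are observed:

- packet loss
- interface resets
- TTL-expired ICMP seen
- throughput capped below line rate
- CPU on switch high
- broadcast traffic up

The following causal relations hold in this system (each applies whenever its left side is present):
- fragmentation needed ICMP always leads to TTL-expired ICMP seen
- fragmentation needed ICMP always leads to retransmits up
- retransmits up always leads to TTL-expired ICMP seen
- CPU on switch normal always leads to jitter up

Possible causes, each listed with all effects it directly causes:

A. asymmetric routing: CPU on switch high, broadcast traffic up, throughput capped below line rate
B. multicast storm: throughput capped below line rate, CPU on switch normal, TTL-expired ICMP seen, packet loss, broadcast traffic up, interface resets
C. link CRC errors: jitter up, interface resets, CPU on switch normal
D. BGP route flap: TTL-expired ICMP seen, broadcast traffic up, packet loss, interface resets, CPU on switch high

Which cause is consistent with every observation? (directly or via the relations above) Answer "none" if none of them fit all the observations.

none

For each candidate, compare predicted effects to what was observed:
(A) asymmetric routing — packet loss NO; interface resets NO; TTL-expired ICMP seen NO; throughput capped below line rate yes; CPU on switch high yes; broadcast traffic up yes
(B) multicast storm — packet loss yes; interface resets yes; TTL-expired ICMP seen yes; throughput capped below line rate yes; CPU on switch high NO; broadcast traffic up yes
(C) link CRC errors — fails on packet loss, TTL-expired ICMP seen, throughput capped below line rate, CPU on switch high, broadcast traffic up (predicts CPU on switch normal, not CPU on switch high)
(D) BGP route flap — packet loss yes; interface resets yes; TTL-expired ICMP seen yes; throughput capped below line rate NO; CPU on switch high yes; broadcast traffic up yes
Every candidate fails on at least one observation.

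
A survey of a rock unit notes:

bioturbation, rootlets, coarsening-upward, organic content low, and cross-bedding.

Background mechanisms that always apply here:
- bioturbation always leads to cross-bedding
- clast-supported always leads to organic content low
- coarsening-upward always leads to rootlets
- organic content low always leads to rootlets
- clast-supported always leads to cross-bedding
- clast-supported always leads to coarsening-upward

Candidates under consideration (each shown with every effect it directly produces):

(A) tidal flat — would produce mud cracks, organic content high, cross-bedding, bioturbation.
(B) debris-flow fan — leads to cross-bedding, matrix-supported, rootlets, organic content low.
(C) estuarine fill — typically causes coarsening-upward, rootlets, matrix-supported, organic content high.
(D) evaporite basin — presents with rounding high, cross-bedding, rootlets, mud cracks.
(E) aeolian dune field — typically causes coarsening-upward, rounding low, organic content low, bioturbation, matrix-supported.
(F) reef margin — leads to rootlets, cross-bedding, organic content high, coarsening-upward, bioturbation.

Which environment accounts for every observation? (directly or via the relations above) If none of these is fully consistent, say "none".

E

For each candidate, compare predicted effects to what was observed:
(A) tidal flat — bioturbation match; rootlets miss; coarsening-upward miss; organic content low miss; cross-bedding match
(B) debris-flow fan — bioturbation miss; rootlets match; coarsening-upward miss; organic content low match; cross-bedding match
(C) estuarine fill — fails on bioturbation, organic content low, cross-bedding (predicts organic content high, not organic content low)
(D) evaporite basin — does not account for bioturbation, coarsening-upward, organic content low
(E) aeolian dune field — accounts for every observation (rootlets through organic content low → rootlets)
(F) reef margin — bioturbation match; rootlets match; coarsening-upward match; organic content low miss; cross-bedding match
Only (E) is consistent with every observation.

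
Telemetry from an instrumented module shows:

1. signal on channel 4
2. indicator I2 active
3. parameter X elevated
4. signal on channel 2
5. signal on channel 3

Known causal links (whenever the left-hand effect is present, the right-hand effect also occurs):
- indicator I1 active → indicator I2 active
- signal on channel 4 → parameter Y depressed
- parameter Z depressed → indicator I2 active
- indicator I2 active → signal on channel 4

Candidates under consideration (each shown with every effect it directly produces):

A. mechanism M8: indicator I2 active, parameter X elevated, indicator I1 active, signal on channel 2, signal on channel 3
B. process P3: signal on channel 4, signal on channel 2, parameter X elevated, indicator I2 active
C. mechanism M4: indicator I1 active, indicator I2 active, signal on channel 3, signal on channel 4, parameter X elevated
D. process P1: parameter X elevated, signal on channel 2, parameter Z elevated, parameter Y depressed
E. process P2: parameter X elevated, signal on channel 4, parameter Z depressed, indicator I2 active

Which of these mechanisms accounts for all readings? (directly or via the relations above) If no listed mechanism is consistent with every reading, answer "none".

Testing each hypothesis:
(A) mechanism M8 — signal on channel 4 yes (through indicator I2 active → signal on channel 4); indicator I2 active yes; parameter X elevated yes; signal on channel 2 yes; signal on channel 3 yes
(B) process P3 — does not account for signal on channel 3
(C) mechanism M4 — signal on channel 4 yes; indicator I2 active yes; parameter X elevated yes; signal on channel 2 NO; signal on channel 3 yes
(D) process P1 — signal on channel 4 NO; indicator I2 active NO; parameter X elevated yes; signal on channel 2 yes; signal on channel 3 NO
(E) process P2 — does not account for signal on channel 2, signal on channel 3
Only (A) is consistent with every observation.

A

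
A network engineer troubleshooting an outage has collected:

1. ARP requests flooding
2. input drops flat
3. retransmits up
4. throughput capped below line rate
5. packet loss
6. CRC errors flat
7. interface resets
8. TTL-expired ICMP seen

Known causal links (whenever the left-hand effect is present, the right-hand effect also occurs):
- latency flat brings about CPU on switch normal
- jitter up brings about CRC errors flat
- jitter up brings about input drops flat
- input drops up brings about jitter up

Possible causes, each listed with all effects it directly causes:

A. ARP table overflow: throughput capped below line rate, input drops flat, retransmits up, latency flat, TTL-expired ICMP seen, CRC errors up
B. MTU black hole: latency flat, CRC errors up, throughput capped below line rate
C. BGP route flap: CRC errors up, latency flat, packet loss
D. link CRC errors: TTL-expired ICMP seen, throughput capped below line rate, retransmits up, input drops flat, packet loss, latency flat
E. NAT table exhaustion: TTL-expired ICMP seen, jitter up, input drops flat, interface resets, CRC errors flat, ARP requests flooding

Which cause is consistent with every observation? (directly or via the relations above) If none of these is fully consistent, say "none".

none

Per-candidate check:
(A) ARP table overflow — ARP requests flooding miss; input drops flat match; retransmits up match; throughput capped below line rate match; packet loss miss; CRC errors flat miss; interface resets miss; TTL-expired ICMP seen match
(B) MTU black hole — fails on ARP requests flooding, input drops flat, retransmits up, packet loss, CRC errors flat, interface resets, TTL-expired ICMP seen (predicts CRC errors up, not CRC errors flat)
(C) BGP route flap — ARP requests flooding miss; input drops flat miss; retransmits up miss; throughput capped below line rate miss; packet loss match; CRC errors flat miss; interface resets miss; TTL-expired ICMP seen miss
(D) link CRC errors — does not account for ARP requests flooding, CRC errors flat, interface resets
(E) NAT table exhaustion — does not account for retransmits up, throughput capped below line rate, packet loss
None of the listed candidates fits everything.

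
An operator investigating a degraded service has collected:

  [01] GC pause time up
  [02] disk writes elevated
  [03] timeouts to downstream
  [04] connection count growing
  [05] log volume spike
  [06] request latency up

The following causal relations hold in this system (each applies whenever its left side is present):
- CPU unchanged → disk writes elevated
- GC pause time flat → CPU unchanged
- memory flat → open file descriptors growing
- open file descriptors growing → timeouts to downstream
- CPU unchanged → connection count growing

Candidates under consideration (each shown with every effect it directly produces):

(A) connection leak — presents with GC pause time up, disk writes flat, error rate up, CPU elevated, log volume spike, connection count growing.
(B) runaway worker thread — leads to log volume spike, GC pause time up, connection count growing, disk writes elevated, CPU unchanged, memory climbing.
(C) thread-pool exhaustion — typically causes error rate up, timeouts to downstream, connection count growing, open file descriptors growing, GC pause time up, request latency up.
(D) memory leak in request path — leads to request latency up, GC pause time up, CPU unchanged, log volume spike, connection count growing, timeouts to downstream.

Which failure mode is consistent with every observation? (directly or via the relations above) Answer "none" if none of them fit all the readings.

Per-candidate check:
(A) connection leak — GC pause time up +; disk writes elevated -; timeouts to downstream -; connection count growing +; log volume spike +; request latency up -
(B) runaway worker thread — GC pause time up +; disk writes elevated +; timeouts to downstream -; connection count growing +; log volume spike +; request latency up -
(C) thread-pool exhaustion — GC pause time up +; disk writes elevated -; timeouts to downstream +; connection count growing +; log volume spike -; request latency up +
(D) memory leak in request path — accounts for every observation (disk writes elevated through CPU unchanged → disk writes elevated)
(D) is the only candidate with no mismatches.

D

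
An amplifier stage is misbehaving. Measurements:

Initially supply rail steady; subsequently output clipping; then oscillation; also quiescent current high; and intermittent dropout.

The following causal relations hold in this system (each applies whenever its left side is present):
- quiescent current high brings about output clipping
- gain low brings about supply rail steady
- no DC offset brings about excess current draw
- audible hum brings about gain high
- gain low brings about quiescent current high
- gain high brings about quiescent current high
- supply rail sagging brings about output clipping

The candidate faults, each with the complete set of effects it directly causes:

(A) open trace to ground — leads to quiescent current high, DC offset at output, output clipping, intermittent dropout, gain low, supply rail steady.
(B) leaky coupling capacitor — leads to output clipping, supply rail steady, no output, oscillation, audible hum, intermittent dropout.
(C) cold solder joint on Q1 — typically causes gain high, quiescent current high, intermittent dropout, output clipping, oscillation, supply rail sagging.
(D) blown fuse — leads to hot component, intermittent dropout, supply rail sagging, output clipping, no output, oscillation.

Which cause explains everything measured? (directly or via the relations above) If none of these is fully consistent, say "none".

B

Testing each hypothesis:
(A) open trace to ground — supply rail steady +; output clipping +; oscillation -; quiescent current high +; intermittent dropout +
(B) leaky coupling capacitor — supply rail steady +; output clipping +; oscillation +; quiescent current high + (through audible hum → gain high → quiescent current high); intermittent dropout +
(C) cold solder joint on Q1 — fails on supply rail steady (predicts supply rail sagging, not supply rail steady)
(D) blown fuse — supply rail steady -; output clipping +; oscillation +; quiescent current high -; intermittent dropout +
(B) is the only candidate with no mismatches.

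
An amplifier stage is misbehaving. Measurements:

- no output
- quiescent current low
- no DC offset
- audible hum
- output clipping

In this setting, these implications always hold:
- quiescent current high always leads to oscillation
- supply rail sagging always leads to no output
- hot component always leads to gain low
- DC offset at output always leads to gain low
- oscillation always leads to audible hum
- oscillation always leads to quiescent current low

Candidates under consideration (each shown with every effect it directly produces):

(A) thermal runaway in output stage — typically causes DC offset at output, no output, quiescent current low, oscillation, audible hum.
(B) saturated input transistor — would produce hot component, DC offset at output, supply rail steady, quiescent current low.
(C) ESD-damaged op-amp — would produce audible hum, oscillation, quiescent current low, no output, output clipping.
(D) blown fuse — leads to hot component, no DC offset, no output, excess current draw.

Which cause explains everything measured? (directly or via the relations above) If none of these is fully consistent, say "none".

none

For each candidate, compare predicted effects to what was observed:
(A) thermal runaway in output stage — fails on no DC offset, output clipping (predicts DC offset at output, not no DC offset)
(B) saturated input transistor — fails on no output, no DC offset, audible hum, output clipping (predicts DC offset at output, not no DC offset)
(C) ESD-damaged op-amp — no output yes; quiescent current low yes; no DC offset NO; audible hum yes; output clipping yes
(D) blown fuse — does not account for quiescent current low, audible hum, output clipping
Every candidate fails on at least one observation.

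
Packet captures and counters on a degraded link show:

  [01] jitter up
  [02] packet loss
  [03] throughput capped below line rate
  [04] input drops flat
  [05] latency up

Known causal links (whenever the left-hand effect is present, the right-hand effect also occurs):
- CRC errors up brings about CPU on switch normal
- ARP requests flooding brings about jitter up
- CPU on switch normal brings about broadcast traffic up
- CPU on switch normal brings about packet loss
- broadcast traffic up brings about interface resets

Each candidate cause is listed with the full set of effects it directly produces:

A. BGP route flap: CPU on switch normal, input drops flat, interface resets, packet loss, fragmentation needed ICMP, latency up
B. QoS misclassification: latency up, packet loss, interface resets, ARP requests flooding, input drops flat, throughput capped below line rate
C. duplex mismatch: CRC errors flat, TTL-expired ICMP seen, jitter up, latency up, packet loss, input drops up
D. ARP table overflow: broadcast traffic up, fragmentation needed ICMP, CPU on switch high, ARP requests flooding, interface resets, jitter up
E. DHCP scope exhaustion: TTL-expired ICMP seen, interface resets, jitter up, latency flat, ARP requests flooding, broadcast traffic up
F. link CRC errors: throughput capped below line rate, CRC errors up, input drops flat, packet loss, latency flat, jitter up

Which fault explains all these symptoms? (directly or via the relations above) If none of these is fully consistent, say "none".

Checking each candidate against the observations:
(A) BGP route flap — jitter up ✗; packet loss ✓; throughput capped below line rate ✗; input drops flat ✓; latency up ✓
(B) QoS misclassification — accounts for every observation (jitter up via ARP requests flooding → jitter up)
(C) duplex mismatch — fails on throughput capped below line rate, input drops flat (predicts input drops up, not input drops flat)
(D) ARP table overflow — jitter up ✓; packet loss ✗; throughput capped below line rate ✗; input drops flat ✗; latency up ✗
(E) DHCP scope exhaustion — jitter up ✓; packet loss ✗; throughput capped below line rate ✗; input drops flat ✗; latency up ✗
(F) link CRC errors — jitter up ✓; packet loss ✓; throughput capped below line rate ✓; input drops flat ✓; latency up ✗
(B) alone accounts for all the evidence.

B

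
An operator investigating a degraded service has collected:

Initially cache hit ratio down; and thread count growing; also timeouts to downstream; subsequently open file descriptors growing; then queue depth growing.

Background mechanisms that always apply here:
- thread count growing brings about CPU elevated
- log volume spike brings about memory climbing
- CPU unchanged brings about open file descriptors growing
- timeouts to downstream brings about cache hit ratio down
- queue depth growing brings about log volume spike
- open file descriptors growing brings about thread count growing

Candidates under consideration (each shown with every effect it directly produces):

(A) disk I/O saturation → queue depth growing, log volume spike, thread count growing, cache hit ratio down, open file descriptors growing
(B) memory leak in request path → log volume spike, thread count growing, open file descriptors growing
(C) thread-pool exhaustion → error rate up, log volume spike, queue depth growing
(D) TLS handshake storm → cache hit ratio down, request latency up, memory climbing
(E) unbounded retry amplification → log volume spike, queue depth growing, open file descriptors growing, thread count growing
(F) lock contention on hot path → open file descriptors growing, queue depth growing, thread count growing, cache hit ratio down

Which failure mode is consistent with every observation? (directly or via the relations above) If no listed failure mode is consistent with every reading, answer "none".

none

For each candidate, compare predicted effects to what was observed:
(A) disk I/O saturation — cache hit ratio down match; thread count growing match; timeouts to downstream miss; open file descriptors growing match; queue depth growing match
(B) memory leak in request path — does not account for cache hit ratio down, timeouts to downstream, queue depth growing
(C) thread-pool exhaustion — does not account for cache hit ratio down, thread count growing, timeouts to downstream, open file descriptors growing
(D) TLS handshake storm — does not account for thread count growing, timeouts to downstream, open file descriptors growing, queue depth growing
(E) unbounded retry amplification — cache hit ratio down miss; thread count growing match; timeouts to downstream miss; open file descriptors growing match; queue depth growing match
(F) lock contention on hot path — cache hit ratio down match; thread count growing match; timeouts to downstream miss; open file descriptors growing match; queue depth growing match
Every candidate fails on at least one observation.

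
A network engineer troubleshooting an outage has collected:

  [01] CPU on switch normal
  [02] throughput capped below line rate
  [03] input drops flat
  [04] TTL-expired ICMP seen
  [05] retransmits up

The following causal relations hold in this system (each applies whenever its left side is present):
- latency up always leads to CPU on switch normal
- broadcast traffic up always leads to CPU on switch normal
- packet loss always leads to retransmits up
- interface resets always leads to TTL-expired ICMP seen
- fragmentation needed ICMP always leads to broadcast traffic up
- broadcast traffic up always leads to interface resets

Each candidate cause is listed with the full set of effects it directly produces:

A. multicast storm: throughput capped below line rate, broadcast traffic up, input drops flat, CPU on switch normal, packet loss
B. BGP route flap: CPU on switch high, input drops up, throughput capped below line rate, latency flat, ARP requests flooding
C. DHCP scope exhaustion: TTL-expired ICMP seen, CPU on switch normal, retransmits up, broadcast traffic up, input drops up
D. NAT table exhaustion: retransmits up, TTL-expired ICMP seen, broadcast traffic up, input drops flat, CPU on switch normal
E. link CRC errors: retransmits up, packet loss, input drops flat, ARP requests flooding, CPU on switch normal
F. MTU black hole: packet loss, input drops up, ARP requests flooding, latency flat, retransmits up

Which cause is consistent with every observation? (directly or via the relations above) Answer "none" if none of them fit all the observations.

Checking each candidate against the observations:
(A) multicast storm — CPU on switch normal +; throughput capped below line rate +; input drops flat +; TTL-expired ICMP seen + (by broadcast traffic up → interface resets → TTL-expired ICMP seen); retransmits up + (by packet loss → retransmits up)
(B) BGP route flap — fails on CPU on switch normal, input drops flat, TTL-expired ICMP seen, retransmits up (predicts CPU on switch high, not CPU on switch normal; predicts input drops up, not input drops flat)
(C) DHCP scope exhaustion — CPU on switch normal +; throughput capped below line rate -; input drops flat -; TTL-expired ICMP seen +; retransmits up +
(D) NAT table exhaustion — does not account for throughput capped below line rate
(E) link CRC errors — does not account for throughput capped below line rate, TTL-expired ICMP seen
(F) MTU black hole — fails on CPU on switch normal, throughput capped below line rate, input drops flat, TTL-expired ICMP seen (predicts input drops up, not input drops flat)
(A) is the only candidate with no mismatches.

A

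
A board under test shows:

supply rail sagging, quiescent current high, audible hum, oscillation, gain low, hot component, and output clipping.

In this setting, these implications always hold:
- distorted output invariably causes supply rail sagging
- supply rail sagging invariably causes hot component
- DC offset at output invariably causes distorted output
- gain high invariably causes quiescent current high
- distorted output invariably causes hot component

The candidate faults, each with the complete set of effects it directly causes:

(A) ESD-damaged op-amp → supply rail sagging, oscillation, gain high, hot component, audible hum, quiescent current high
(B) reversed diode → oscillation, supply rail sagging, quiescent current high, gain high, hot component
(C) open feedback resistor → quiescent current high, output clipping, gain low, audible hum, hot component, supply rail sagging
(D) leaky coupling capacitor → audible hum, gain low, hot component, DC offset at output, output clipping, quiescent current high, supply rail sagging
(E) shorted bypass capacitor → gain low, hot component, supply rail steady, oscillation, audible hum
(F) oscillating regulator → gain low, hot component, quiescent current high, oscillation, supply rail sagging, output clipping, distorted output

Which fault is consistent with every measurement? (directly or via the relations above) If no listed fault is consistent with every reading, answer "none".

none

For each candidate, compare predicted effects to what was observed:
(A) ESD-damaged op-amp — supply rail sagging match; quiescent current high match; audible hum match; oscillation match; gain low miss; hot component match; output clipping miss
(B) reversed diode — fails on audible hum, gain low, output clipping (predicts gain high, not gain low)
(C) open feedback resistor — does not account for oscillation
(D) leaky coupling capacitor — does not account for oscillation
(E) shorted bypass capacitor — fails on supply rail sagging, quiescent current high, output clipping (predicts supply rail steady, not supply rail sagging)
(F) oscillating regulator — supply rail sagging match; quiescent current high match; audible hum miss; oscillation match; gain low match; hot component match; output clipping match
No candidate is consistent with all observations.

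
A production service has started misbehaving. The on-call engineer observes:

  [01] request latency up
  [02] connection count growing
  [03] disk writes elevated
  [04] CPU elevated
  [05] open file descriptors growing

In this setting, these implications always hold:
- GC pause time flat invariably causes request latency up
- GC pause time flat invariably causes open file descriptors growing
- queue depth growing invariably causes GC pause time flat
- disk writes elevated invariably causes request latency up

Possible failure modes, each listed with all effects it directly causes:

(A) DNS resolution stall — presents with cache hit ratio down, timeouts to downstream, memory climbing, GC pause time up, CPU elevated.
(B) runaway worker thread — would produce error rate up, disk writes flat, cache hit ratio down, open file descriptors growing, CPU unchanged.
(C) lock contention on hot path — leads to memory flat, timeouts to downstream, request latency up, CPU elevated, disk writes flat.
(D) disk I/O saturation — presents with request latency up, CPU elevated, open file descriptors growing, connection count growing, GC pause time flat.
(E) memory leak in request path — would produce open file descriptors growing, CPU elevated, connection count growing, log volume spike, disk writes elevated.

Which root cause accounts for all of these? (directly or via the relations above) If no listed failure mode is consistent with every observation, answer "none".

Testing each hypothesis:
(A) DNS resolution stall — request latency up ✗; connection count growing ✗; disk writes elevated ✗; CPU elevated ✓; open file descriptors growing ✗
(B) runaway worker thread — fails on request latency up, connection count growing, disk writes elevated, CPU elevated (predicts disk writes flat, not disk writes elevated; predicts CPU unchanged, not CPU elevated)
(C) lock contention on hot path — request latency up ✓; connection count growing ✗; disk writes elevated ✗; CPU elevated ✓; open file descriptors growing ✗
(D) disk I/O saturation — does not account for disk writes elevated
(E) memory leak in request path — request latency up ✓ (through disk writes elevated → request latency up); connection count growing ✓; disk writes elevated ✓; CPU elevated ✓; open file descriptors growing ✓
Only (E) is consistent with every observation.

E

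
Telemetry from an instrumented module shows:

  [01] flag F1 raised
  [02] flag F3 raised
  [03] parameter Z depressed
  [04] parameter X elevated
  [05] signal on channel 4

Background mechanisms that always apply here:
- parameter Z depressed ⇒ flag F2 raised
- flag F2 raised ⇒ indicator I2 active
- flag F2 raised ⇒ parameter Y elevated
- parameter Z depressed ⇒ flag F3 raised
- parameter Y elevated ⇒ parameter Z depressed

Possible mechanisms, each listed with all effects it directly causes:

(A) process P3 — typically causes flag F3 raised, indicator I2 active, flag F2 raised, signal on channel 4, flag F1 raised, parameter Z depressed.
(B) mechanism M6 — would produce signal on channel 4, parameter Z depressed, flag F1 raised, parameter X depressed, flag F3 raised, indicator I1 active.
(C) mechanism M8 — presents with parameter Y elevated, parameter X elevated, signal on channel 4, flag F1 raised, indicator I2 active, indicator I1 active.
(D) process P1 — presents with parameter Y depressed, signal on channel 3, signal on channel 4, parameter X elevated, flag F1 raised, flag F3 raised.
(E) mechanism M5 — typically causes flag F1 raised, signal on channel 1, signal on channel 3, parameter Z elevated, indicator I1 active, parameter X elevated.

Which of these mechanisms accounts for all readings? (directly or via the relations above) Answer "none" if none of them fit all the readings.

Checking each candidate against the observations:
(A) process P3 — does not account for parameter X elevated
(B) mechanism M6 — flag F1 raised ✓; flag F3 raised ✓; parameter Z depressed ✓; parameter X elevated ✗; signal on channel 4 ✓
(C) mechanism M8 — flag F1 raised ✓; flag F3 raised ✓ (via parameter Y elevated → parameter Z depressed → flag F3 raised); parameter Z depressed ✓ (via parameter Y elevated → parameter Z depressed); parameter X elevated ✓; signal on channel 4 ✓
(D) process P1 — does not account for parameter Z depressed
(E) mechanism M5 — flag F1 raised ✓; flag F3 raised ✗; parameter Z depressed ✗; parameter X elevated ✓; signal on channel 4 ✗
Only (C) is consistent with every observation.

C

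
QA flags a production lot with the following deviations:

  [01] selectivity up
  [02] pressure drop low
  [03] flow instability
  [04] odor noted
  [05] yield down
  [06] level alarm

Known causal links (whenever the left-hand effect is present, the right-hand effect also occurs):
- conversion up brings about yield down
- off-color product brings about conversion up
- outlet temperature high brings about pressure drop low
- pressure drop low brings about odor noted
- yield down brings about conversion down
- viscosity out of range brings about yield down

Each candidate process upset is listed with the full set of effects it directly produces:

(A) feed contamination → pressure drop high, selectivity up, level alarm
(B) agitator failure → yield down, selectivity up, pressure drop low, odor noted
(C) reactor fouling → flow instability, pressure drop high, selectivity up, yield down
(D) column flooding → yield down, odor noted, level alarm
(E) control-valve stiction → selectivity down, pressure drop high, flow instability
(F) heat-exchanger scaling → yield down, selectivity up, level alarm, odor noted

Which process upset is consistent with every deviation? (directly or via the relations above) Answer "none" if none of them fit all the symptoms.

none

Per-candidate check:
(A) feed contamination — fails on pressure drop low, flow instability, odor noted, yield down (predicts pressure drop high, not pressure drop low)
(B) agitator failure — selectivity up match; pressure drop low match; flow instability miss; odor noted match; yield down match; level alarm miss
(C) reactor fouling — selectivity up match; pressure drop low miss; flow instability match; odor noted miss; yield down match; level alarm miss
(D) column flooding — does not account for selectivity up, pressure drop low, flow instability
(E) control-valve stiction — selectivity up miss; pressure drop low miss; flow instability match; odor noted miss; yield down miss; level alarm miss
(F) heat-exchanger scaling — selectivity up match; pressure drop low miss; flow instability miss; odor noted match; yield down match; level alarm match
No candidate is consistent with all observations.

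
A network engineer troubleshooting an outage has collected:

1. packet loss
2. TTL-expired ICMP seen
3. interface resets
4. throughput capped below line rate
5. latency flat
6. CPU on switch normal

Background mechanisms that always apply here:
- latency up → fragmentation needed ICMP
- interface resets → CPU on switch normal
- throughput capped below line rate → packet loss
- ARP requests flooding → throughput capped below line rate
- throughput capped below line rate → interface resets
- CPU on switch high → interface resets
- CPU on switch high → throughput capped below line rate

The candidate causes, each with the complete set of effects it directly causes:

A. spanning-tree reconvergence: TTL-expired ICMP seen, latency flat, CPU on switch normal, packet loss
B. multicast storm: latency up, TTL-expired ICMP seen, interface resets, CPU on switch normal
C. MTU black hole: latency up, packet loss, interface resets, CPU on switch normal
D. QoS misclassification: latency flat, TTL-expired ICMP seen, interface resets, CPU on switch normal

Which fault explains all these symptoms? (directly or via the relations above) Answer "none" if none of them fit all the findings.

Per-candidate check:
(A) spanning-tree reconvergence — packet loss match; TTL-expired ICMP seen match; interface resets miss; throughput capped below line rate miss; latency flat match; CPU on switch normal match
(B) multicast storm — packet loss miss; TTL-expired ICMP seen match; interface resets match; throughput capped below line rate miss; latency flat miss; CPU on switch normal match
(C) MTU black hole — packet loss match; TTL-expired ICMP seen miss; interface resets match; throughput capped below line rate miss; latency flat miss; CPU on switch normal match
(D) QoS misclassification — does not account for packet loss, throughput capped below line rate
None of the listed candidates fits everything.

none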